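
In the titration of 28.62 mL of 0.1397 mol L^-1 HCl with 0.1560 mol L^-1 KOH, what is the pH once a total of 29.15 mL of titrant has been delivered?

11.98

n(acid) = 0.1397 x 0.02862 = 0.003998 mol; n(KOH) added = 0.1560 x 0.02915 = 0.004547 mol.
Base is in excess by 0.004547 - 0.003998 = 0.0005492 mol in a total volume of 0.05777 L.
[OH^-] = 0.0005492/0.05777 = 0.009506 M, so pOH = 2.02 and pH = 14.00 - 2.02 = 11.98.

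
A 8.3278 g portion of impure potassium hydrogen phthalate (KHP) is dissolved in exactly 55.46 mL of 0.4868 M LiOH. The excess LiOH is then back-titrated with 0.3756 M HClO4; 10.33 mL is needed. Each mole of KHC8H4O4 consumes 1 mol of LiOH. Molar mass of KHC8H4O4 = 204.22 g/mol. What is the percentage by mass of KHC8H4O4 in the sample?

56.7%

Total n(LiOH) added = 0.4868 x 0.05546 = 0.02700 mol.
n(HClO4) used = 0.3756 x 0.01033 = 0.003880 mol, which equals the excess n(LiOH).
So n(LiOH) consumed by the sample = 0.02700 - 0.003880 = 0.02312 mol.
n(KHC8H4O4) = 0.02312 / 1 = 0.02312 mol.
mass KHC8H4O4 = 0.02312 x 204.22 = 4.721 g, so %KHC8H4O4 = 4.721/8.3278 x 100 = 56.7%.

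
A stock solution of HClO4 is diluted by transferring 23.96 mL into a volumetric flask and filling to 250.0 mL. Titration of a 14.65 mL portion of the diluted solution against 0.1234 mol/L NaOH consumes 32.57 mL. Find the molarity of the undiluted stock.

n(NaOH) = 0.1234 x 0.03257 = 0.004019 mol.
n(HClO4) in the aliquot = 0.004019 mol.
[diluted HClO4] = 0.004019 / 0.01465 = 0.2743 M.
Dilution factor = 250.0/23.96 = 10.43, so [stock] = 0.2743 x 10.43 = 2.86 M.

2.86 M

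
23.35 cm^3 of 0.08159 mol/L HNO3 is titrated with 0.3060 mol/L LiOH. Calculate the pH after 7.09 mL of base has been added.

11.94

n(acid) = 0.08159 x 0.02335 = 0.001905 mol; n(LiOH) added = 0.3060 x 0.007090 = 0.002170 mol.
Base is in excess by 0.002170 - 0.001905 = 0.0002644 mol in a total volume of 0.03044 L.
[OH^-] = 0.0002644/0.03044 = 0.008686 M, so pOH = 2.06 and pH = 14.00 - 2.06 = 11.94.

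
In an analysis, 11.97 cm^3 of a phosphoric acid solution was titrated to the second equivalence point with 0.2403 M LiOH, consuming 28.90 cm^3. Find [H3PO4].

n(LiOH) = 0.2403 x 0.02890 = 0.006945 mol.
At the second equivalence point, 2 mol OH^- react per mol H3PO4, so n(H3PO4) = 0.006945 / 2 = 0.003472 mol.
[H3PO4] = 0.003472 / 0.01197 L = 0.290 M.

0.290 M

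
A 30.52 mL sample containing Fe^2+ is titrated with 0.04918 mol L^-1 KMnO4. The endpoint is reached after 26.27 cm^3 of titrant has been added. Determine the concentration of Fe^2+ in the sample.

n(KMnO4) = 0.04918 x 0.02627 = 0.001292 mol.
From the balanced equation, 1 mol KMnO4 reacts with 5 mol Fe^2+, so n(Fe^2+) = 0.001292 x 5/1 = 0.006460 mol.
[Fe^2+] = 0.006460 / 0.03052 L = 0.212 M.

0.212 M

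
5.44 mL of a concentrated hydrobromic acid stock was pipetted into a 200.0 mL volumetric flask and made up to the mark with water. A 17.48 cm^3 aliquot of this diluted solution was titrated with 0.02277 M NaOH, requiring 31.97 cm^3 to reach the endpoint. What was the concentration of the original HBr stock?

n(NaOH) = 0.02277 x 0.03197 = 0.0007280 mol.
n(HBr) in the aliquot = 0.0007280 mol.
[diluted HBr] = 0.0007280 / 0.01748 = 0.04165 M.
Dilution factor = 200.0/5.440 = 36.76, so [stock] = 0.04165 x 36.76 = 1.53 M.

1.53 M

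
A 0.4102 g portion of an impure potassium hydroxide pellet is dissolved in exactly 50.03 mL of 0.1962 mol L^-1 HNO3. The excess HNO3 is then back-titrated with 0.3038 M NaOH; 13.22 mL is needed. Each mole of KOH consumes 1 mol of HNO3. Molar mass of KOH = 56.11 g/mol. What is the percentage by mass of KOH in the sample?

79.3%

Total n(HNO3) added = 0.1962 x 0.05003 = 0.009816 mol.
n(NaOH) used = 0.3038 x 0.01322 = 0.004016 mol, which equals the excess n(HNO3).
So n(HNO3) consumed by the sample = 0.009816 - 0.004016 = 0.005800 mol.
n(KOH) = 0.005800 / 1 = 0.005800 mol.
mass KOH = 0.005800 x 56.11 = 0.3254 g, so %KOH = 0.3254/0.4102 x 100 = 79.3%.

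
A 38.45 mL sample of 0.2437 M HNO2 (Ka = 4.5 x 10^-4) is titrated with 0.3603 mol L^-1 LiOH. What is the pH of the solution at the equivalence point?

8.25

n(HNO2) = 0.2437 x 0.03845 = 0.009370 mol; V(LiOH) at equivalence = 0.009370/0.3603 = 0.02601 L.
At equivalence all the acid is converted to NO2-; total volume = 0.03845 + 0.02601 = 0.06446 L, so [NO2-] = 0.009370/0.06446 = 0.1454 M.
Kb = Kw/Ka = 1.0e-14 / 4.5 x 10^-4 = 2.22e-11.
[OH^-] = sqrt(Kb x [NO2-]) = sqrt(2.22e-11 x 0.1454) = 1.80e-6 M.
pOH = 5.75, so pH = 14.00 - 5.75 = 8.25.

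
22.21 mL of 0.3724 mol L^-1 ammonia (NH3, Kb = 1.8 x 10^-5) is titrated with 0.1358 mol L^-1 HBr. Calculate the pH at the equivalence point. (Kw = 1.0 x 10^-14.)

n(NH3) = 0.3724 x 0.02221 = 0.008271 mol; V(HBr) at equivalence = 0.008271/0.1358 = 0.06091 L.
At equivalence the base is fully converted to NH4+; total volume = 0.08312 L, so [NH4+] = 0.008271/0.08312 = 0.09951 M.
Ka(NH4+) = Kw/Kb = 1.0e-14 / 1.8 x 10^-5 = 5.56e-10.
[H^+] = sqrt(Ka x [NH4+]) = sqrt(5.56e-10 x 0.09951) = 7.44e-6 M.
pH = -log(7.44e-6) = 5.13.

5.13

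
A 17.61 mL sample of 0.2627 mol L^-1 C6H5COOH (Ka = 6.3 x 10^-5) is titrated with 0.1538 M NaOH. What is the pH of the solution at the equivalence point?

n(C6H5COOH) = 0.2627 x 0.01761 = 0.004626 mol; V(NaOH) at equivalence = 0.004626/0.1538 = 0.03008 L.
At equivalence all the acid is converted to C6H5COO-; total volume = 0.01761 + 0.03008 = 0.04769 L, so [C6H5COO-] = 0.004626/0.04769 = 0.09701 M.
Kb = Kw/Ka = 1.0e-14 / 6.3 x 10^-5 = 1.59e-10.
[OH^-] = sqrt(Kb x [C6H5COO-]) = sqrt(1.59e-10 x 0.09701) = 3.92e-6 M.
pOH = 5.41, so pH = 14.00 - 5.41 = 8.59.

8.59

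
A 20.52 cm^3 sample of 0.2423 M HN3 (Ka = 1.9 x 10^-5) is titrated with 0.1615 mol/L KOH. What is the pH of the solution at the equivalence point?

n(HN3) = 0.2423 x 0.02052 = 0.004972 mol; V(KOH) at equivalence = 0.004972/0.1615 = 0.03079 L.
At equivalence all the acid is converted to N3-; total volume = 0.02052 + 0.03079 = 0.05131 L, so [N3-] = 0.004972/0.05131 = 0.09691 M.
Kb = Kw/Ka = 1.0e-14 / 1.9 x 10^-5 = 5.26e-10.
[OH^-] = sqrt(Kb x [N3-]) = sqrt(5.26e-10 x 0.09691) = 7.14e-6 M.
pOH = 5.15, so pH = 14.00 - 5.15 = 8.85.

8.85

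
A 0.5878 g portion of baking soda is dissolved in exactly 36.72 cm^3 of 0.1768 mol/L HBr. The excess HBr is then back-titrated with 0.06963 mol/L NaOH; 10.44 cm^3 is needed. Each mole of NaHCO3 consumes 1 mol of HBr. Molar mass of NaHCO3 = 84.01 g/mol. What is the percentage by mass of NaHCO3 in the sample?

Total n(HBr) added = 0.1768 x 0.03672 = 0.006492 mol.
n(NaOH) used = 0.06963 x 0.01044 = 0.0007269 mol, which equals the excess n(HBr).
So n(HBr) consumed by the sample = 0.006492 - 0.0007269 = 0.005765 mol.
n(NaHCO3) = 0.005765 / 1 = 0.005765 mol.
mass NaHCO3 = 0.005765 x 84.01 = 0.4843 g, so %NaHCO3 = 0.4843/0.5878 x 100 = 82.4%.

82.4%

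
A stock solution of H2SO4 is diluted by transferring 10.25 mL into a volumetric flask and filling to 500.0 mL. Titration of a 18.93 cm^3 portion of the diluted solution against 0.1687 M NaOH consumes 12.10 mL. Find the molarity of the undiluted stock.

n(NaOH) = 0.1687 x 0.01210 = 0.002041 mol.
n(H2SO4) in the aliquot = 0.002041 x 1/2 = 0.001021 mol.
[diluted H2SO4] = 0.001021 / 0.01893 = 0.05392 M.
Dilution factor = 500.0/10.25 = 48.78, so [stock] = 0.05392 x 48.78 = 2.63 M.

2.63 M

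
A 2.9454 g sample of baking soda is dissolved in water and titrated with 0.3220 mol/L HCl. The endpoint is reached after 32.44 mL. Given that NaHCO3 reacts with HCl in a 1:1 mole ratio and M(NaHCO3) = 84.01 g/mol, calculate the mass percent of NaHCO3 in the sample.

29.8%

n(HCl) = 0.3220 x 0.03244 = 0.01045 mol.
n(NaHCO3) = 0.01045 / 1 = 0.01045 mol.
mass of NaHCO3 = 0.01045 x 84.01 = 0.8775 g.
% purity = 0.8775 / 2.9454 x 100 = 29.8%.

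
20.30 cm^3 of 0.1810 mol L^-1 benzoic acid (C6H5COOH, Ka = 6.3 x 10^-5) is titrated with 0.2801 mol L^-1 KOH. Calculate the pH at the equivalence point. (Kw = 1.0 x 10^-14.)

8.62

n(C6H5COOH) = 0.1810 x 0.02030 = 0.003674 mol; V(KOH) at equivalence = 0.003674/0.2801 = 0.01312 L.
At equivalence all the acid is converted to C6H5COO-; total volume = 0.02030 + 0.01312 = 0.03342 L, so [C6H5COO-] = 0.003674/0.03342 = 0.1100 M.
Kb = Kw/Ka = 1.0e-14 / 6.3 x 10^-5 = 1.59e-10.
[OH^-] = sqrt(Kb x [C6H5COO-]) = sqrt(1.59e-10 x 0.1100) = 4.18e-6 M.
pOH = 5.38, so pH = 14.00 - 5.38 = 8.62.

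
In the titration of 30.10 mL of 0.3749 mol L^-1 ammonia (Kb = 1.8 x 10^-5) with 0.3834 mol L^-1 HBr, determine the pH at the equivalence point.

4.99

n(NH3) = 0.3749 x 0.03010 = 0.01128 mol; V(HBr) at equivalence = 0.01128/0.3834 = 0.02943 L.
At equivalence the base is fully converted to NH4+; total volume = 0.05953 L, so [NH4+] = 0.01128/0.05953 = 0.1896 M.
Ka(NH4+) = Kw/Kb = 1.0e-14 / 1.8 x 10^-5 = 5.56e-10.
[H^+] = sqrt(Ka x [NH4+]) = sqrt(5.56e-10 x 0.1896) = 1.03e-5 M.
pH = -log(1.03e-5) = 4.99.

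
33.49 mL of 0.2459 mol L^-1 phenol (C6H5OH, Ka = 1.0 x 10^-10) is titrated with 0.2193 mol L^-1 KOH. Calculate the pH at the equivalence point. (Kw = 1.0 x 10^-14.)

n(C6H5OH) = 0.2459 x 0.03349 = 0.008235 mol; V(KOH) at equivalence = 0.008235/0.2193 = 0.03755 L.
At equivalence all the acid is converted to C6H5O-; total volume = 0.03349 + 0.03755 = 0.07104 L, so [C6H5O-] = 0.008235/0.07104 = 0.1159 M.
Kb = Kw/Ka = 1.0e-14 / 1.0 x 10^-10 = 0.000100.
[OH^-] = sqrt(Kb x [C6H5O-]) = sqrt(0.000100 x 0.1159) = 0.00340 M.
pOH = 2.47, so pH = 14.00 - 2.47 = 11.53.

11.53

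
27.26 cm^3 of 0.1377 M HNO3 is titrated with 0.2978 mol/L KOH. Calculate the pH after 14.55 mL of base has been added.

n(acid) = 0.1377 x 0.02726 = 0.003754 mol; n(KOH) added = 0.2978 x 0.01455 = 0.004333 mol.
Base is in excess by 0.004333 - 0.003754 = 0.0005793 mol in a total volume of 0.04181 L.
[OH^-] = 0.0005793/0.04181 = 0.01386 M, so pOH = 1.86 and pH = 14.00 - 1.86 = 12.14.

12.14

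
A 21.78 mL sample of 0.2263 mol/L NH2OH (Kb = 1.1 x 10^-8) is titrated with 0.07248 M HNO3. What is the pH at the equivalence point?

n(NH2OH) = 0.2263 x 0.02178 = 0.004929 mol; V(HNO3) at equivalence = 0.004929/0.07248 = 0.06800 L.
At equivalence the base is fully converted to NH3OH+; total volume = 0.08978 L, so [NH3OH+] = 0.004929/0.08978 = 0.05490 M.
Ka(NH3OH+) = Kw/Kb = 1.0e-14 / 1.1 x 10^-8 = 9.09e-7.
[H^+] = sqrt(Ka x [NH3OH+]) = sqrt(9.09e-7 x 0.05490) = 0.000223 M.
pH = -log(0.000223) = 3.65.

3.65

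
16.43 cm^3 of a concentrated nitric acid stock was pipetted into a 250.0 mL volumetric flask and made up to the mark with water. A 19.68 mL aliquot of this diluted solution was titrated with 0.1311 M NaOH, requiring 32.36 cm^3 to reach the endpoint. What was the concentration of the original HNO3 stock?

3.28 M

n(NaOH) = 0.1311 x 0.03236 = 0.004242 mol.
n(HNO3) in the aliquot = 0.004242 mol.
[diluted HNO3] = 0.004242 / 0.01968 = 0.2156 M.
Dilution factor = 250.0/16.43 = 15.22, so [stock] = 0.2156 x 15.22 = 3.28 M.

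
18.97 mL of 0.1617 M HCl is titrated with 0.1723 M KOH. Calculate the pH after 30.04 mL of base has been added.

n(acid) = 0.1617 x 0.01897 = 0.003067 mol; n(KOH) added = 0.1723 x 0.03004 = 0.005176 mol.
Base is in excess by 0.005176 - 0.003067 = 0.002108 mol in a total volume of 0.04901 L.
[OH^-] = 0.002108/0.04901 = 0.04302 M, so pOH = 1.37 and pH = 14.00 - 1.37 = 12.63.

12.63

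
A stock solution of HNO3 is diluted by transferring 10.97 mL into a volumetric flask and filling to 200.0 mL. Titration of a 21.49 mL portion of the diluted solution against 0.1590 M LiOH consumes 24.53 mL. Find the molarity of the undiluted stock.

n(LiOH) = 0.1590 x 0.02453 = 0.003900 mol.
n(HNO3) in the aliquot = 0.003900 mol.
[diluted HNO3] = 0.003900 / 0.02149 = 0.1815 M.
Dilution factor = 200.0/10.97 = 18.23, so [stock] = 0.1815 x 18.23 = 3.31 M.

3.31 M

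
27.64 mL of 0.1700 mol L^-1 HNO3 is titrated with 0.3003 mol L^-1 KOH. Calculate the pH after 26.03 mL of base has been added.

12.76

n(acid) = 0.1700 x 0.02764 = 0.004699 mol; n(KOH) added = 0.3003 x 0.02603 = 0.007817 mol.
Base is in excess by 0.007817 - 0.004699 = 0.003118 mol in a total volume of 0.05367 L.
[OH^-] = 0.003118/0.05367 = 0.05810 M, so pOH = 1.24 and pH = 14.00 - 1.24 = 12.76.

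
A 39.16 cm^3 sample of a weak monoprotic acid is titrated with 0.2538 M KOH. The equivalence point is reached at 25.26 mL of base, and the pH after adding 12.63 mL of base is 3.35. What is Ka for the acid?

12.63 mL is half of the equivalence volume, so this is the half-equivalence point where [HA] = [A^-].
At half-equivalence pH = pKa, so pKa = 3.35.
Ka = 10^(-3.35) = 4.5 x 10^-4.

4.5 x 10^-4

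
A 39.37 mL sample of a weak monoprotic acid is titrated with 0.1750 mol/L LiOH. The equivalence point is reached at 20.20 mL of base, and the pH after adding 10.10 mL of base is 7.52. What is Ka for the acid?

10.10 mL is half of the equivalence volume, so this is the half-equivalence point where [HA] = [A^-].
At half-equivalence pH = pKa, so pKa = 7.52.
Ka = 10^(-7.52) = 3.0 x 10^-8.

3.0 x 10^-8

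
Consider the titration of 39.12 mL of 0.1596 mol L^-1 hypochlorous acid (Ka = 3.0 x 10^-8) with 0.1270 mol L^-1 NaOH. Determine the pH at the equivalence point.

10.19

n(HClO) = 0.1596 x 0.03912 = 0.006244 mol; V(NaOH) at equivalence = 0.006244/0.1270 = 0.04916 L.
At equivalence all the acid is converted to ClO-; total volume = 0.03912 + 0.04916 = 0.08828 L, so [ClO-] = 0.006244/0.08828 = 0.07072 M.
Kb = Kw/Ka = 1.0e-14 / 3.0 x 10^-8 = 3.33e-7.
[OH^-] = sqrt(Kb x [ClO-]) = sqrt(3.33e-7 x 0.07072) = 0.000154 M.
pOH = 3.81, so pH = 14.00 - 3.81 = 10.19.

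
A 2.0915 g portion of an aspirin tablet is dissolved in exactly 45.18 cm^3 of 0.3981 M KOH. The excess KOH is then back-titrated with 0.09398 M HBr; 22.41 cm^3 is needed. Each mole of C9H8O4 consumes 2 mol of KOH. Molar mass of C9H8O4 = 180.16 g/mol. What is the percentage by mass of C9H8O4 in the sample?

Total n(KOH) added = 0.3981 x 0.04518 = 0.01799 mol.
n(HBr) used = 0.09398 x 0.02241 = 0.002106 mol, which equals the excess n(KOH).
So n(KOH) consumed by the sample = 0.01799 - 0.002106 = 0.01588 mol.
n(C9H8O4) = 0.01588 / 2 = 0.007940 mol.
mass C9H8O4 = 0.007940 x 180.16 = 1.430 g, so %C9H8O4 = 1.430/2.0915 x 100 = 68.4%.

68.4%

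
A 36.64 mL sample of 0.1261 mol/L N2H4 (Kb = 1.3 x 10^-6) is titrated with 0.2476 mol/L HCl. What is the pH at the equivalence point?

4.60

n(N2H4) = 0.1261 x 0.03664 = 0.004620 mol; V(HCl) at equivalence = 0.004620/0.2476 = 0.01866 L.
At equivalence the base is fully converted to N2H5+; total volume = 0.05530 L, so [N2H5+] = 0.004620/0.05530 = 0.08355 M.
Ka(N2H5+) = Kw/Kb = 1.0e-14 / 1.3 x 10^-6 = 7.69e-9.
[H^+] = sqrt(Ka x [N2H5+]) = sqrt(7.69e-9 x 0.08355) = 2.54e-5 M.
pH = -log(2.54e-5) = 4.60.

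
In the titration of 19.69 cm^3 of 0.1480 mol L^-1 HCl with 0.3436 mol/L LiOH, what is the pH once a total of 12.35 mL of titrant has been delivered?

n(acid) = 0.1480 x 0.01969 = 0.002914 mol; n(LiOH) added = 0.3436 x 0.01235 = 0.004243 mol.
Base is in excess by 0.004243 - 0.002914 = 0.001329 mol in a total volume of 0.03204 L.
[OH^-] = 0.001329/0.03204 = 0.04149 M, so pOH = 1.38 and pH = 14.00 - 1.38 = 12.62.

12.62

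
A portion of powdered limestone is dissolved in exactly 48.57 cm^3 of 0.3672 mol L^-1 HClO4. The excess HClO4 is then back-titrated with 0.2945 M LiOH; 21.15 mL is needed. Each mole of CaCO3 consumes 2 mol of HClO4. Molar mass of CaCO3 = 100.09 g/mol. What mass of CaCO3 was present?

0.581 g

Total n(HClO4) added = 0.3672 x 0.04857 = 0.01783 mol.
n(LiOH) used = 0.2945 x 0.02115 = 0.006229 mol, which equals the excess n(HClO4).
So n(HClO4) consumed by the sample = 0.01783 - 0.006229 = 0.01161 mol.
n(CaCO3) = 0.01161 / 2 = 0.005803 mol.
mass = 0.005803 mol x 100.09 g/mol = 0.581 g.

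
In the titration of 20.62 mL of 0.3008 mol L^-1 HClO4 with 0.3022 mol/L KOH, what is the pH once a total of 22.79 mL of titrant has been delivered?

12.20

n(acid) = 0.3008 x 0.02062 = 0.006202 mol; n(KOH) added = 0.3022 x 0.02279 = 0.006887 mol.
Base is in excess by 0.006887 - 0.006202 = 0.0006846 mol in a total volume of 0.04341 L.
[OH^-] = 0.0006846/0.04341 = 0.01577 M, so pOH = 1.80 and pH = 14.00 - 1.80 = 12.20.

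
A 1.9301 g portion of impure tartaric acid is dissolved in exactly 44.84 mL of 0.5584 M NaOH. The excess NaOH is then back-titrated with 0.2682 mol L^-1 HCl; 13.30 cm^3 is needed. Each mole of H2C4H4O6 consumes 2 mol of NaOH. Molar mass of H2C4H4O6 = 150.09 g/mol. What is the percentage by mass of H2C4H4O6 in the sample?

Total n(NaOH) added = 0.5584 x 0.04484 = 0.02504 mol.
n(HCl) used = 0.2682 x 0.01330 = 0.003567 mol, which equals the excess n(NaOH).
So n(NaOH) consumed by the sample = 0.02504 - 0.003567 = 0.02147 mol.
n(H2C4H4O6) = 0.02147 / 2 = 0.01074 mol.
mass H2C4H4O6 = 0.01074 x 150.09 = 1.611 g, so %H2C4H4O6 = 1.611/1.9301 x 100 = 83.5%.

83.5%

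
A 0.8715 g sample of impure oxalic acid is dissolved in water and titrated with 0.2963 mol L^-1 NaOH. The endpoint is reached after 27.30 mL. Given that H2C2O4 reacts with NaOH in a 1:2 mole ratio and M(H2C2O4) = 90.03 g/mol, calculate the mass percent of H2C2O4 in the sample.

41.8%

n(NaOH) = 0.2963 x 0.02730 = 0.008089 mol.
n(H2C2O4) = 0.008089 / 2 = 0.004044 mol.
mass of H2C2O4 = 0.004044 x 90.03 = 0.3641 g.
% purity = 0.3641 / 0.8715 x 100 = 41.8%.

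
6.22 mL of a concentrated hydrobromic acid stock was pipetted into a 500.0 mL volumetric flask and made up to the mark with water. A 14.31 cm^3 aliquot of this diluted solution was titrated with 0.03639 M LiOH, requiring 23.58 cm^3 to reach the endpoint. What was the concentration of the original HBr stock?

n(LiOH) = 0.03639 x 0.02358 = 0.0008581 mol.
n(HBr) in the aliquot = 0.0008581 mol.
[diluted HBr] = 0.0008581 / 0.01431 = 0.05996 M.
Dilution factor = 500.0/6.220 = 80.39, so [stock] = 0.05996 x 80.39 = 4.82 M.

4.82 M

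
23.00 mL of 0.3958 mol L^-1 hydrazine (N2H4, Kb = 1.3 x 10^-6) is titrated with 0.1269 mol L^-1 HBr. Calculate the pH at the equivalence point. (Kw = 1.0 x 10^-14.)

4.57

n(N2H4) = 0.3958 x 0.02300 = 0.009103 mol; V(HBr) at equivalence = 0.009103/0.1269 = 0.07174 L.
At equivalence the base is fully converted to N2H5+; total volume = 0.09474 L, so [N2H5+] = 0.009103/0.09474 = 0.09609 M.
Ka(N2H5+) = Kw/Kb = 1.0e-14 / 1.3 x 10^-6 = 7.69e-9.
[H^+] = sqrt(Ka x [N2H5+]) = sqrt(7.69e-9 x 0.09609) = 2.72e-5 M.
pH = -log(2.72e-5) = 4.57.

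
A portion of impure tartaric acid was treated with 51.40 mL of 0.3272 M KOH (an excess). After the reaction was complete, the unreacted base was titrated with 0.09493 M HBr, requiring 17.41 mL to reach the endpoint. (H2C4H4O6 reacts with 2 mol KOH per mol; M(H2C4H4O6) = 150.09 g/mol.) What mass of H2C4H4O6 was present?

Total n(KOH) added = 0.3272 x 0.05140 = 0.01682 mol.
n(HBr) used = 0.09493 x 0.01741 = 0.001653 mol, which equals the excess n(KOH).
So n(KOH) consumed by the sample = 0.01682 - 0.001653 = 0.01517 mol.
n(H2C4H4O6) = 0.01517 / 2 = 0.007583 mol.
mass = 0.007583 mol x 150.09 g/mol = 1.14 g.

1.14 g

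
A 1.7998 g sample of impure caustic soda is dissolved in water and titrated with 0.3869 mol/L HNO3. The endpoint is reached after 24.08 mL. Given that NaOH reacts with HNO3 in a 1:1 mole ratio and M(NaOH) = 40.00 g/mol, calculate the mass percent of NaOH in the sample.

20.7%

n(HNO3) = 0.3869 x 0.02408 = 0.009317 mol.
n(NaOH) = 0.009317 / 1 = 0.009317 mol.
mass of NaOH = 0.009317 x 40.00 = 0.3727 g.
% purity = 0.3727 / 1.7998 x 100 = 20.7%.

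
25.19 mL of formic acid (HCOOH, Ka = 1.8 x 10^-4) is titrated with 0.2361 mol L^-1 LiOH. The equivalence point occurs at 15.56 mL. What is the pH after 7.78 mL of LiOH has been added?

3.74

7.78 mL is exactly half the equivalence volume (15.56/2), i.e. the half-equivalence point.
There, n(HA) = n(A^-), so pH = pKa = -log(1.8 x 10^-4) = 3.74.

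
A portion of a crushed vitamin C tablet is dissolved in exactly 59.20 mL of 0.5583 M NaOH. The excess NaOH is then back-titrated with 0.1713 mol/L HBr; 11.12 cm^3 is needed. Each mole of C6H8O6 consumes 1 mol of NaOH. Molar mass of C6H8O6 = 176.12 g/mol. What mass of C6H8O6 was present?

Total n(NaOH) added = 0.5583 x 0.05920 = 0.03305 mol.
n(HBr) used = 0.1713 x 0.01112 = 0.001905 mol, which equals the excess n(NaOH).
So n(NaOH) consumed by the sample = 0.03305 - 0.001905 = 0.03115 mol.
n(C6H8O6) = 0.03115 / 1 = 0.03115 mol.
mass = 0.03115 mol x 176.12 g/mol = 5.49 g.

5.49 g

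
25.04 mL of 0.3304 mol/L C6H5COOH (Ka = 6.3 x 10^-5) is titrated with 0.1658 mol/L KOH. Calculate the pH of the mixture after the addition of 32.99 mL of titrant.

4.49

Initial n(C6H5COOH) = 0.3304 x 0.02504 = 0.008273 mol.
n(KOH) added = 0.1658 x 0.03299 = 0.005470 mol, converting that many moles of C6H5COOH to C6H5COO-.
Remaining n(C6H5COOH) = 0.002803 mol; n(C6H5COO-) = 0.005470 mol.
By Henderson-Hasselbalch, pH = pKa + log([A^-]/[HA]) = 4.20 + log(0.005470/0.002803) = 4.20 + (+0.29) = 4.49.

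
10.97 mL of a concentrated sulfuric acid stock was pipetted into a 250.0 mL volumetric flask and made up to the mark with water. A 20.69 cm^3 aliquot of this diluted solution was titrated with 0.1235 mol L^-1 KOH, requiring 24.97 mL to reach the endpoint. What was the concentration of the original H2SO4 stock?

n(KOH) = 0.1235 x 0.02497 = 0.003084 mol.
n(H2SO4) in the aliquot = 0.003084 x 1/2 = 0.001542 mol.
[diluted H2SO4] = 0.001542 / 0.02069 = 0.07452 M.
Dilution factor = 250.0/10.97 = 22.79, so [stock] = 0.07452 x 22.79 = 1.70 M.

1.70 M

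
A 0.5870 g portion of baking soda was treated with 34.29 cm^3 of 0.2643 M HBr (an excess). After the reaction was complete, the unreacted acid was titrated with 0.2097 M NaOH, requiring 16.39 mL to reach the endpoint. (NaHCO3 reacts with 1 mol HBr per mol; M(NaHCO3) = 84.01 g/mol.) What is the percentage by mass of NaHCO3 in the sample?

Total n(HBr) added = 0.2643 x 0.03429 = 0.009063 mol.
n(NaOH) used = 0.2097 x 0.01639 = 0.003437 mol, which equals the excess n(HBr).
So n(HBr) consumed by the sample = 0.009063 - 0.003437 = 0.005626 mol.
n(NaHCO3) = 0.005626 / 1 = 0.005626 mol.
mass NaHCO3 = 0.005626 x 84.01 = 0.4726 g, so %NaHCO3 = 0.4726/0.5870 x 100 = 80.5%.

80.5%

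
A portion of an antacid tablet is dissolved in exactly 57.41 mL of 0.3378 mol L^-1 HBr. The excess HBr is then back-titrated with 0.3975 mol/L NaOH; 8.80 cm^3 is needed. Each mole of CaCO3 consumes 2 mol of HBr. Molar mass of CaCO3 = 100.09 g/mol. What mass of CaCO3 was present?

Total n(HBr) added = 0.3378 x 0.05741 = 0.01939 mol.
n(NaOH) used = 0.3975 x 0.008800 = 0.003498 mol, which equals the excess n(HBr).
So n(HBr) consumed by the sample = 0.01939 - 0.003498 = 0.01590 mol.
n(CaCO3) = 0.01590 / 2 = 0.007948 mol.
mass = 0.007948 mol x 100.09 g/mol = 0.795 g.

0.795 g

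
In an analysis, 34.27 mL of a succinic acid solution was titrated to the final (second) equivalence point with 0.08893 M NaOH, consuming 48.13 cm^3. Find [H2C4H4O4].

0.0624 M

n(NaOH) = 0.08893 x 0.04813 = 0.004280 mol.
At the final (second) equivalence point, 2 mol OH^- react per mol H2C4H4O4, so n(H2C4H4O4) = 0.004280 / 2 = 0.002140 mol.
[H2C4H4O4] = 0.002140 / 0.03427 L = 0.0624 M.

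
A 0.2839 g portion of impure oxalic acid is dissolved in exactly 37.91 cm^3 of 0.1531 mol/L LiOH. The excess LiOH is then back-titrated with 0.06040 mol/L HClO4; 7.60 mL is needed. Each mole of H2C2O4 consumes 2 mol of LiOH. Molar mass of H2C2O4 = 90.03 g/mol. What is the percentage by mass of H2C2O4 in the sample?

84.7%

Total n(LiOH) added = 0.1531 x 0.03791 = 0.005804 mol.
n(HClO4) used = 0.06040 x 0.007600 = 0.0004590 mol, which equals the excess n(LiOH).
So n(LiOH) consumed by the sample = 0.005804 - 0.0004590 = 0.005345 mol.
n(H2C2O4) = 0.005345 / 2 = 0.002672 mol.
mass H2C2O4 = 0.002672 x 90.03 = 0.2406 g, so %H2C2O4 = 0.2406/0.2839 x 100 = 84.7%.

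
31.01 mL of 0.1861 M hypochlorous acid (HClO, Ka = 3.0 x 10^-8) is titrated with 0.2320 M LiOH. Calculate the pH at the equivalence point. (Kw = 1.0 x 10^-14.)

n(HClO) = 0.1861 x 0.03101 = 0.005771 mol; V(LiOH) at equivalence = 0.005771/0.2320 = 0.02487 L.
At equivalence all the acid is converted to ClO-; total volume = 0.03101 + 0.02487 = 0.05588 L, so [ClO-] = 0.005771/0.05588 = 0.1033 M.
Kb = Kw/Ka = 1.0e-14 / 3.0 x 10^-8 = 3.33e-7.
[OH^-] = sqrt(Kb x [ClO-]) = sqrt(3.33e-7 x 0.1033) = 0.000186 M.
pOH = 3.73, so pH = 14.00 - 3.73 = 10.27.

10.27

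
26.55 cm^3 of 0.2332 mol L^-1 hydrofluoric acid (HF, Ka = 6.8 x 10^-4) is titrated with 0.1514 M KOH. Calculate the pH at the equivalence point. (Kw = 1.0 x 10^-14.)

n(HF) = 0.2332 x 0.02655 = 0.006191 mol; V(KOH) at equivalence = 0.006191/0.1514 = 0.04089 L.
At equivalence all the acid is converted to F-; total volume = 0.02655 + 0.04089 = 0.06744 L, so [F-] = 0.006191/0.06744 = 0.09180 M.
Kb = Kw/Ka = 1.0e-14 / 6.8 x 10^-4 = 1.47e-11.
[OH^-] = sqrt(Kb x [F-]) = sqrt(1.47e-11 x 0.09180) = 1.16e-6 M.
pOH = 5.93, so pH = 14.00 - 5.93 = 8.07.

8.07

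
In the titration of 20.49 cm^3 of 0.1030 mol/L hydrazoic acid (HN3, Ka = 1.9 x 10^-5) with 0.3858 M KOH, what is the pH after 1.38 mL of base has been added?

4.25

Initial n(HN3) = 0.1030 x 0.02049 = 0.002110 mol.
n(KOH) added = 0.3858 x 0.001380 = 0.0005324 mol, converting that many moles of HN3 to N3-.
Remaining n(HN3) = 0.001578 mol; n(N3-) = 0.0005324 mol.
By Henderson-Hasselbalch, pH = pKa + log([A^-]/[HA]) = 4.72 + log(0.0005324/0.001578) = 4.72 + (-0.47) = 4.25.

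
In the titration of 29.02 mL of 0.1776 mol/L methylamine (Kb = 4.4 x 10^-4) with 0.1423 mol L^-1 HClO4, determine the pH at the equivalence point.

5.87

n(CH3NH2) = 0.1776 x 0.02902 = 0.005154 mol; V(HClO4) at equivalence = 0.005154/0.1423 = 0.03622 L.
At equivalence the base is fully converted to CH3NH3+; total volume = 0.06524 L, so [CH3NH3+] = 0.005154/0.06524 = 0.07900 M.
Ka(CH3NH3+) = Kw/Kb = 1.0e-14 / 4.4 x 10^-4 = 2.27e-11.
[H^+] = sqrt(Ka x [CH3NH3+]) = sqrt(2.27e-11 x 0.07900) = 1.34e-6 M.
pH = -log(1.34e-6) = 5.87.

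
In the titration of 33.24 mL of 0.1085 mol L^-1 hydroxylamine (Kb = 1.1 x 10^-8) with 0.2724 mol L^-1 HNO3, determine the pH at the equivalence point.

n(NH2OH) = 0.1085 x 0.03324 = 0.003607 mol; V(HNO3) at equivalence = 0.003607/0.2724 = 0.01324 L.
At equivalence the base is fully converted to NH3OH+; total volume = 0.04648 L, so [NH3OH+] = 0.003607/0.04648 = 0.07759 M.
Ka(NH3OH+) = Kw/Kb = 1.0e-14 / 1.1 x 10^-8 = 9.09e-7.
[H^+] = sqrt(Ka x [NH3OH+]) = sqrt(9.09e-7 x 0.07759) = 0.000266 M.
pH = -log(0.000266) = 3.58.

3.58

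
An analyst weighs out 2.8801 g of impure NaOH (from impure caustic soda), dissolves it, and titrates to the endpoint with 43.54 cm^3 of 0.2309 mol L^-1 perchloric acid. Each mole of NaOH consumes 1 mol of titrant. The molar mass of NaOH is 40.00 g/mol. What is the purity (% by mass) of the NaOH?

14.0%

n(HClO4) = 0.2309 x 0.04354 = 0.01005 mol.
n(NaOH) = 0.01005 / 1 = 0.01005 mol.
mass of NaOH = 0.01005 x 40.00 = 0.4021 g.
% purity = 0.4021 / 2.8801 x 100 = 14.0%.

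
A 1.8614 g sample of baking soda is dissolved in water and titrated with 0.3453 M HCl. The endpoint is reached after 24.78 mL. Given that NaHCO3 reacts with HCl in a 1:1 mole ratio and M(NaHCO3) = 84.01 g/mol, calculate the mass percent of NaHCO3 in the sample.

n(HCl) = 0.3453 x 0.02478 = 0.008557 mol.
n(NaHCO3) = 0.008557 / 1 = 0.008557 mol.
mass of NaHCO3 = 0.008557 x 84.01 = 0.7188 g.
% purity = 0.7188 / 1.8614 x 100 = 38.6%.

38.6%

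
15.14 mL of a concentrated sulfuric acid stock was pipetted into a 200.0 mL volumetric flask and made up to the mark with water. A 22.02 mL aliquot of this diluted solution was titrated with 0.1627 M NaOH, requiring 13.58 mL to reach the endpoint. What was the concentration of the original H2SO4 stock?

n(NaOH) = 0.1627 x 0.01358 = 0.002209 mol.
n(H2SO4) in the aliquot = 0.002209 x 1/2 = 0.001105 mol.
[diluted H2SO4] = 0.001105 / 0.02202 = 0.05017 M.
Dilution factor = 200.0/15.14 = 13.21, so [stock] = 0.05017 x 13.21 = 0.663 M.

0.663 M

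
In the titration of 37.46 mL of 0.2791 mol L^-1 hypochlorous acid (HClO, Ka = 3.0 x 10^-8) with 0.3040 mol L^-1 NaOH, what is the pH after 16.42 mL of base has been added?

Initial n(HClO) = 0.2791 x 0.03746 = 0.01046 mol.
n(NaOH) added = 0.3040 x 0.01642 = 0.004992 mol, converting that many moles of HClO to ClO-.
Remaining n(HClO) = 0.005463 mol; n(ClO-) = 0.004992 mol.
By Henderson-Hasselbalch, pH = pKa + log([A^-]/[HA]) = 7.52 + log(0.004992/0.005463) = 7.52 + (-0.04) = 7.48.

7.48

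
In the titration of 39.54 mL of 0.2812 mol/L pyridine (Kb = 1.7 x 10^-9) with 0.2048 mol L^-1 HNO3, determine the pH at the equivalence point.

3.08

n(C5H5N) = 0.2812 x 0.03954 = 0.01112 mol; V(HNO3) at equivalence = 0.01112/0.2048 = 0.05429 L.
At equivalence the base is fully converted to C5H5NH+; total volume = 0.09383 L, so [C5H5NH+] = 0.01112/0.09383 = 0.1185 M.
Ka(C5H5NH+) = Kw/Kb = 1.0e-14 / 1.7 x 10^-9 = 5.88e-6.
[H^+] = sqrt(Ka x [C5H5NH+]) = sqrt(5.88e-6 x 0.1185) = 0.000835 M.
pH = -log(0.000835) = 3.08.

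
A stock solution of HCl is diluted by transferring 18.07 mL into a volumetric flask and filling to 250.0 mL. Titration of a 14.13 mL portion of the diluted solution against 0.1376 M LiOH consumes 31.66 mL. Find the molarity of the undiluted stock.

n(LiOH) = 0.1376 x 0.03166 = 0.004356 mol.
n(HCl) in the aliquot = 0.004356 mol.
[diluted HCl] = 0.004356 / 0.01413 = 0.3083 M.
Dilution factor = 250.0/18.07 = 13.84, so [stock] = 0.3083 x 13.84 = 4.27 M.

4.27 M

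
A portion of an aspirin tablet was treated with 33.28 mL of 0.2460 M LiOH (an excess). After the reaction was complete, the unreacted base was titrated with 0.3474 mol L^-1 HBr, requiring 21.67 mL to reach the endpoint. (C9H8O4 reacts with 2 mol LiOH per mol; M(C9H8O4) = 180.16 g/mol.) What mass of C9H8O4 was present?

0.0593 g

Total n(LiOH) added = 0.2460 x 0.03328 = 0.008187 mol.
n(HBr) used = 0.3474 x 0.02167 = 0.007528 mol, which equals the excess n(LiOH).
So n(LiOH) consumed by the sample = 0.008187 - 0.007528 = 0.0006587 mol.
n(C9H8O4) = 0.0006587 / 2 = 0.0003294 mol.
mass = 0.0003294 mol x 180.16 g/mol = 0.0593 g.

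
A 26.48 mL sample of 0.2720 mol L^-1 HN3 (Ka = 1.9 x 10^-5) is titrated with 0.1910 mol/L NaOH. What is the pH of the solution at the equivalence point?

8.89

n(HN3) = 0.2720 x 0.02648 = 0.007203 mol; V(NaOH) at equivalence = 0.007203/0.1910 = 0.03771 L.
At equivalence all the acid is converted to N3-; total volume = 0.02648 + 0.03771 = 0.06419 L, so [N3-] = 0.007203/0.06419 = 0.1122 M.
Kb = Kw/Ka = 1.0e-14 / 1.9 x 10^-5 = 5.26e-10.
[OH^-] = sqrt(Kb x [N3-]) = sqrt(5.26e-10 x 0.1122) = 7.68e-6 M.
pOH = 5.11, so pH = 14.00 - 5.11 = 8.89.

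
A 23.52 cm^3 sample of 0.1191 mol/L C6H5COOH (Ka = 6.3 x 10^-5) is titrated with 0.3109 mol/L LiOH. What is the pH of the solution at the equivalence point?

n(C6H5COOH) = 0.1191 x 0.02352 = 0.002801 mol; V(LiOH) at equivalence = 0.002801/0.3109 = 0.009010 L.
At equivalence all the acid is converted to C6H5COO-; total volume = 0.02352 + 0.009010 = 0.03253 L, so [C6H5COO-] = 0.002801/0.03253 = 0.08611 M.
Kb = Kw/Ka = 1.0e-14 / 6.3 x 10^-5 = 1.59e-10.
[OH^-] = sqrt(Kb x [C6H5COO-]) = sqrt(1.59e-10 x 0.08611) = 3.70e-6 M.
pOH = 5.43, so pH = 14.00 - 5.43 = 8.57.

8.57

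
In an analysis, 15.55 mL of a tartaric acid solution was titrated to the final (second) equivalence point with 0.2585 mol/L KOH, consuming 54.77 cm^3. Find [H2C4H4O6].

n(KOH) = 0.2585 x 0.05477 = 0.01416 mol.
At the final (second) equivalence point, 2 mol OH^- react per mol H2C4H4O6, so n(H2C4H4O6) = 0.01416 / 2 = 0.007079 mol.
[H2C4H4O6] = 0.007079 / 0.01555 L = 0.455 M.

0.455 M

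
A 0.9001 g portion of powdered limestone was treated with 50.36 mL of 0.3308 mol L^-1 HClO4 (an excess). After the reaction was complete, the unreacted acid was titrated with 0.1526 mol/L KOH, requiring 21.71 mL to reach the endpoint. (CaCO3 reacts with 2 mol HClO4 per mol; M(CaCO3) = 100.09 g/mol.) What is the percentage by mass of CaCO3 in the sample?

Total n(HClO4) added = 0.3308 x 0.05036 = 0.01666 mol.
n(KOH) used = 0.1526 x 0.02171 = 0.003313 mol, which equals the excess n(HClO4).
So n(HClO4) consumed by the sample = 0.01666 - 0.003313 = 0.01335 mol.
n(CaCO3) = 0.01335 / 2 = 0.006673 mol.
mass CaCO3 = 0.006673 x 100.09 = 0.6679 g, so %CaCO3 = 0.6679/0.9001 x 100 = 74.2%.

74.2%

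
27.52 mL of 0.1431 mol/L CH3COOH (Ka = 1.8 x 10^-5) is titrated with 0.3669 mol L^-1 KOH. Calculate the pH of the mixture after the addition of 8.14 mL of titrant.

5.24

Initial n(CH3COOH) = 0.1431 x 0.02752 = 0.003938 mol.
n(KOH) added = 0.3669 x 0.008140 = 0.002987 mol, converting that many moles of CH3COOH to CH3COO-.
Remaining n(CH3COOH) = 0.0009515 mol; n(CH3COO-) = 0.002987 mol.
By Henderson-Hasselbalch, pH = pKa + log([A^-]/[HA]) = 4.74 + log(0.002987/0.0009515) = 4.74 + (+0.50) = 5.24.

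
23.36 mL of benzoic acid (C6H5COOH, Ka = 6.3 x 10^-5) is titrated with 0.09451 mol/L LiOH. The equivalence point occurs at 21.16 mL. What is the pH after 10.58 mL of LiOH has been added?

4.20

10.58 mL is exactly half the equivalence volume (21.16/2), i.e. the half-equivalence point.
There, n(HA) = n(A^-), so pH = pKa = -log(6.3 x 10^-5) = 4.20.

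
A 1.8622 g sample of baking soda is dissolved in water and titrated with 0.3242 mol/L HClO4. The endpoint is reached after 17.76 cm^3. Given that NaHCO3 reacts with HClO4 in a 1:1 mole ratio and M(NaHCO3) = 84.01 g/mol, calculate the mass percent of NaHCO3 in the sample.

26.0%

n(HClO4) = 0.3242 x 0.01776 = 0.005758 mol.
n(NaHCO3) = 0.005758 / 1 = 0.005758 mol.
mass of NaHCO3 = 0.005758 x 84.01 = 0.4837 g.
% purity = 0.4837 / 1.8622 x 100 = 26.0%.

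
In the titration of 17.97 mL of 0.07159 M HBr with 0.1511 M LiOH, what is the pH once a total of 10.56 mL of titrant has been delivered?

12.03

n(acid) = 0.07159 x 0.01797 = 0.001286 mol; n(LiOH) added = 0.1511 x 0.01056 = 0.001596 mol.
Base is in excess by 0.001596 - 0.001286 = 0.0003091 mol in a total volume of 0.02853 L.
[OH^-] = 0.0003091/0.02853 = 0.01084 M, so pOH = 1.97 and pH = 14.00 - 1.97 = 12.03.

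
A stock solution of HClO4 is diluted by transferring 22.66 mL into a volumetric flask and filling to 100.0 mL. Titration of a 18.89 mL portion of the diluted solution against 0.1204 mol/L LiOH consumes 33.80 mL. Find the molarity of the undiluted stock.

n(LiOH) = 0.1204 x 0.03380 = 0.004070 mol.
n(HClO4) in the aliquot = 0.004070 mol.
[diluted HClO4] = 0.004070 / 0.01889 = 0.2154 M.
Dilution factor = 100.0/22.66 = 4.413, so [stock] = 0.2154 x 4.413 = 0.951 M.

0.951 M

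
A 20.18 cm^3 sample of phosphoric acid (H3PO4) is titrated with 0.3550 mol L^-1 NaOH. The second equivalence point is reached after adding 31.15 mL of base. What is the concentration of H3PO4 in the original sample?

n(NaOH) = 0.3550 x 0.03115 = 0.01106 mol.
At the second equivalence point, 2 mol OH^- react per mol H3PO4, so n(H3PO4) = 0.01106 / 2 = 0.005529 mol.
[H3PO4] = 0.005529 / 0.02018 L = 0.274 M.

0.274 M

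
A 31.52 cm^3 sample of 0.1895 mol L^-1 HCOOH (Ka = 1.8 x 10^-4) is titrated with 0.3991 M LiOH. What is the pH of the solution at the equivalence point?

n(HCOOH) = 0.1895 x 0.03152 = 0.005973 mol; V(LiOH) at equivalence = 0.005973/0.3991 = 0.01497 L.
At equivalence all the acid is converted to HCOO-; total volume = 0.03152 + 0.01497 = 0.04649 L, so [HCOO-] = 0.005973/0.04649 = 0.1285 M.
Kb = Kw/Ka = 1.0e-14 / 1.8 x 10^-4 = 5.56e-11.
[OH^-] = sqrt(Kb x [HCOO-]) = sqrt(5.56e-11 x 0.1285) = 2.67e-6 M.
pOH = 5.57, so pH = 14.00 - 5.57 = 8.43.

8.43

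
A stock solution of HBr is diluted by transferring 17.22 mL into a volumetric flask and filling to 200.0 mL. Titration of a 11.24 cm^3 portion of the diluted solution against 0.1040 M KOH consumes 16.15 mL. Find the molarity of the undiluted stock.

n(KOH) = 0.1040 x 0.01615 = 0.001680 mol.
n(HBr) in the aliquot = 0.001680 mol.
[diluted HBr] = 0.001680 / 0.01124 = 0.1494 M.
Dilution factor = 200.0/17.22 = 11.61, so [stock] = 0.1494 x 11.61 = 1.74 M.

1.74 M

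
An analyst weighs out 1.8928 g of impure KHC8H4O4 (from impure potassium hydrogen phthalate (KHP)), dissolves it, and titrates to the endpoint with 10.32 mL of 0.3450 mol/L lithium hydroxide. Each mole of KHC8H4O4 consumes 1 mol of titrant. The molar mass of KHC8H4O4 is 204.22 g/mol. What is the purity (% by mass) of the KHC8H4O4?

38.4%

n(LiOH) = 0.3450 x 0.01032 = 0.003560 mol.
n(KHC8H4O4) = 0.003560 / 1 = 0.003560 mol.
mass of KHC8H4O4 = 0.003560 x 204.22 = 0.7271 g.
% purity = 0.7271 / 1.8928 x 100 = 38.4%.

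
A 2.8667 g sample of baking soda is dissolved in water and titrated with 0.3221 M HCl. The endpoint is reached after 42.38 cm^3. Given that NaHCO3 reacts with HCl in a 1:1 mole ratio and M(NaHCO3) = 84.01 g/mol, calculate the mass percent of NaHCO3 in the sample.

n(HCl) = 0.3221 x 0.04238 = 0.01365 mol.
n(NaHCO3) = 0.01365 / 1 = 0.01365 mol.
mass of NaHCO3 = 0.01365 x 84.01 = 1.147 g.
% purity = 1.147 / 2.8667 x 100 = 40.0%.

40.0%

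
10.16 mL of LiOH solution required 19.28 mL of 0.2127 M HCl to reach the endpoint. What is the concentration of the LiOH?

n(HCl) delivered = 0.2127 x 0.01928 = 0.004101 mol.
For a 1:1 reaction, n(LiOH) = 0.004101 mol.
[LiOH] = 0.004101 mol / 0.01016 L = 0.404 M.

0.404 M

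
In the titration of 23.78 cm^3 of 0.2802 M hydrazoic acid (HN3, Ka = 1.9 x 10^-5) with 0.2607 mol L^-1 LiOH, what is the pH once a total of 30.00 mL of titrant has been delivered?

12.33

n(acid) = 0.2802 x 0.02378 = 0.006663 mol; n(LiOH) added = 0.2607 x 0.03000 = 0.007821 mol.
Base is in excess by 0.007821 - 0.006663 = 0.001158 mol in a total volume of 0.05378 L.
[OH^-] = 0.001158/0.05378 = 0.02153 M, so pOH = 1.67 and pH = 14.00 - 1.67 = 12.33.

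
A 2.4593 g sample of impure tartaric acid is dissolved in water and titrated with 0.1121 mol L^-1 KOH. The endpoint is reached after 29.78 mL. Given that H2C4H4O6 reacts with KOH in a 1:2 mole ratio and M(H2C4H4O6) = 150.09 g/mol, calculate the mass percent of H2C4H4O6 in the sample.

10.2%

n(KOH) = 0.1121 x 0.02978 = 0.003338 mol.
n(H2C4H4O6) = 0.003338 / 2 = 0.001669 mol.
mass of H2C4H4O6 = 0.001669 x 150.09 = 0.2505 g.
% purity = 0.2505 / 2.4593 x 100 = 10.2%.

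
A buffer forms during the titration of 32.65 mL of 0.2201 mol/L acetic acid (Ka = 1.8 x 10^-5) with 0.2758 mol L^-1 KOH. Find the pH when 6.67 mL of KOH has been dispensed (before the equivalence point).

4.28

Initial n(CH3COOH) = 0.2201 x 0.03265 = 0.007186 mol.
n(KOH) added = 0.2758 x 0.006670 = 0.001840 mol, converting that many moles of CH3COOH to CH3COO-.
Remaining n(CH3COOH) = 0.005347 mol; n(CH3COO-) = 0.001840 mol.
By Henderson-Hasselbalch, pH = pKa + log([A^-]/[HA]) = 4.74 + log(0.001840/0.005347) = 4.74 + (-0.46) = 4.28.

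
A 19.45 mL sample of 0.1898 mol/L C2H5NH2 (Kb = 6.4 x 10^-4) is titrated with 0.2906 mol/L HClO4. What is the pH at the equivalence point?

5.87

n(C2H5NH2) = 0.1898 x 0.01945 = 0.003692 mol; V(HClO4) at equivalence = 0.003692/0.2906 = 0.01270 L.
At equivalence the base is fully converted to C2H5NH3+; total volume = 0.03215 L, so [C2H5NH3+] = 0.003692/0.03215 = 0.1148 M.
Ka(C2H5NH3+) = Kw/Kb = 1.0e-14 / 6.4 x 10^-4 = 1.56e-11.
[H^+] = sqrt(Ka x [C2H5NH3+]) = sqrt(1.56e-11 x 0.1148) = 1.34e-6 M.
pH = -log(1.34e-6) = 5.87.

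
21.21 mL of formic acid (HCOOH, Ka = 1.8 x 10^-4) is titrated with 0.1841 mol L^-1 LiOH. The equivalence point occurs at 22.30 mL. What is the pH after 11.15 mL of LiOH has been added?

3.74

11.15 mL is exactly half the equivalence volume (22.30/2), i.e. the half-equivalence point.
There, n(HA) = n(A^-), so pH = pKa = -log(1.8 x 10^-4) = 3.74.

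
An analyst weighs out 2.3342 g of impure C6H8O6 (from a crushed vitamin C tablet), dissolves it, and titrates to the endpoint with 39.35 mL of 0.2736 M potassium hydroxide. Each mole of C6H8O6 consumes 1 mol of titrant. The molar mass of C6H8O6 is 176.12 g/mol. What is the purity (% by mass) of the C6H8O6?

81.2%

n(KOH) = 0.2736 x 0.03935 = 0.01077 mol.
n(C6H8O6) = 0.01077 / 1 = 0.01077 mol.
mass of C6H8O6 = 0.01077 x 176.12 = 1.896 g.
% purity = 1.896 / 2.3342 x 100 = 81.2%.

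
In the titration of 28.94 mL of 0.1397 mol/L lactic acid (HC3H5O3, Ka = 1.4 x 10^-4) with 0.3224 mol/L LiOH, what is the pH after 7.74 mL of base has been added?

Initial n(HC3H5O3) = 0.1397 x 0.02894 = 0.004043 mol.
n(LiOH) added = 0.3224 x 0.007740 = 0.002495 mol, converting that many moles of HC3H5O3 to C3H5O3-.
Remaining n(HC3H5O3) = 0.001548 mol; n(C3H5O3-) = 0.002495 mol.
By Henderson-Hasselbalch, pH = pKa + log([A^-]/[HA]) = 3.85 + log(0.002495/0.001548) = 3.85 + (+0.21) = 4.06.

4.06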